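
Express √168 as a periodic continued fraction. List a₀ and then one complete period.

a₀ = ⌊√168⌋ = 12.
With m₀=0, d₀=1 and mₖ₊₁ = dₖaₖ − mₖ, dₖ₊₁ = (n − mₖ₊₁²)/dₖ, aₖ₊₁ = ⌊(a₀+mₖ₊₁)/dₖ₊₁⌋:
  k=1: m=12, d=24, a=1
  k=2: m=12, d=1, a=24
d=1 and a=2a₀=24 at k=2, so the next step gives (m, d) = (12, 24) again — its k=1 value — and the period has length 2.

[12; 1, 24]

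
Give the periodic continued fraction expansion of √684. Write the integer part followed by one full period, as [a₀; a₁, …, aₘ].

[26; 6, 1, 1, 12, 1, 1, 6, 52]

a₀ = ⌊√684⌋ = 26.
With m₀=0, d₀=1 and mₖ₊₁ = dₖaₖ − mₖ, dₖ₊₁ = (n − mₖ₊₁²)/dₖ, aₖ₊₁ = ⌊(a₀+mₖ₊₁)/dₖ₊₁⌋:
  k=1: m=26, d=8, a=6
  k=2: m=22, d=25, a=1
  k=3: m=3, d=27, a=1
  k=4: m=24, d=4, a=12
  k=5: m=24, d=27, a=1
  k=6: m=3, d=25, a=1
  k=7: m=22, d=8, a=6
  k=8: m=26, d=1, a=52
d=1 and a=2a₀=52 at k=8, so the next step gives (m, d) = (26, 8) again — its k=1 value — and the period has length 8.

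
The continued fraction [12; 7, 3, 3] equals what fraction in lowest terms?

Fold from the inside: start with 3/1.
  3 + 1/3 = 10/3
  7 + 3/10 = 73/10
  12 + 10/73 = 886/73

886/73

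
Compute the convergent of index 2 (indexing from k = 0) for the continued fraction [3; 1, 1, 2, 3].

Using pₖ = aₖpₖ₋₁ + pₖ₋₂, qₖ = aₖqₖ₋₁ + qₖ₋₂ (with p₋₁=1, p₋₂=0, q₋₁=0, q₋₂=1):
  k=0: a=3, p=3, q=1
  k=1: a=1, p=4, q=1
  k=2: a=1, p=7, q=2

7/2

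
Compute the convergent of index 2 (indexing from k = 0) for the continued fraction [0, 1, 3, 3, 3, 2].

3/4

Using pₖ = aₖpₖ₋₁ + pₖ₋₂, qₖ = aₖqₖ₋₁ + qₖ₋₂ (with p₋₁=1, p₋₂=0, q₋₁=0, q₋₂=1):
  k=0: a=0, p=0, q=1
  k=1: a=1, p=1, q=1
  k=2: a=3, p=3, q=4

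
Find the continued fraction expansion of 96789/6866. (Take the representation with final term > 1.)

96789 = 14*6866 + 665
6866 = 10*665 + 216
665 = 3*216 + 17
216 = 12*17 + 12
17 = 1*12 + 5
12 = 2*5 + 2
5 = 2*2 + 1
2 = 2*1 + 0  (stop)
So 96789/6866 = [14; 10, 3, 12, 1, 2, 2, 2].

[14; 10, 3, 12, 1, 2, 2, 2]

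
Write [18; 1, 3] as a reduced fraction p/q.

Using pₖ = aₖpₖ₋₁ + pₖ₋₂ and qₖ = aₖqₖ₋₁ + qₖ₋₂:
  k=0: a=18, p=18, q=1
  k=1: a=1, p=19, q=1
  k=2: a=3, p=75, q=4

75/4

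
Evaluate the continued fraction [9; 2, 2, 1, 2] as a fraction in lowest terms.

179/19

Fold from the inside: start with 2/1.
  1 + 1/2 = 3/2
  2 + 2/3 = 8/3
  2 + 3/8 = 19/8
  9 + 8/19 = 179/19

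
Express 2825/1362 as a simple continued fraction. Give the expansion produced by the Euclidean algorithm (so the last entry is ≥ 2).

2825 = 2×1362 + 101
1362 = 13×101 + 49
101 = 2×49 + 3
49 = 16×3 + 1
3 = 3×1 + 0  (stop)
So 2825/1362 = [2; 13, 2, 16, 3].

[2; 13, 2, 16, 3]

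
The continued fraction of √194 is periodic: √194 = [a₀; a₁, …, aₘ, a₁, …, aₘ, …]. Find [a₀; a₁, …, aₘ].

[13; 1, 12, 1, 26]

a₀ = ⌊√194⌋ = 13.
With m₀=0, d₀=1 and mₖ₊₁ = dₖaₖ − mₖ, dₖ₊₁ = (n − mₖ₊₁²)/dₖ, aₖ₊₁ = ⌊(a₀+mₖ₊₁)/dₖ₊₁⌋:
  k=1: m=13, d=25, a=1
  k=2: m=12, d=2, a=12
  k=3: m=12, d=25, a=1
  k=4: m=13, d=1, a=26
d=1 and a=2a₀=26 at k=4, so the next step gives (m, d) = (13, 25) again — its k=1 value — and the period has length 4.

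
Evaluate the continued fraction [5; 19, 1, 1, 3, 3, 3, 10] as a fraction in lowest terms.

Using pₖ = aₖpₖ₋₁ + pₖ₋₂ and qₖ = aₖqₖ₋₁ + qₖ₋₂:
  k=0: a=5, p=5, q=1
  k=1: a=19, p=96, q=19
  k=2: a=1, p=101, q=20
  k=3: a=1, p=197, q=39
  k=4: a=3, p=692, q=137
  k=5: a=3, p=2273, q=450
  k=6: a=3, p=7511, q=1487
  k=7: a=10, p=77383, q=15320

77383/15320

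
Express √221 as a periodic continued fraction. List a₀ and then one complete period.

a₀ = ⌊√221⌋ = 14.

[14; 1, 6, 2, 6, 1, 28]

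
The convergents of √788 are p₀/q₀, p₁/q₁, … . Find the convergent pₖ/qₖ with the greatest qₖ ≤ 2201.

√788 = [28; 14, 56, …] (period length 2).
Convergents:
  p_0/q_0 = 28/1
  p_1/q_1 = 393/14
  p_2/q_2 = 22036/785
  p_3/q_3 = 308897/11004
q_2 = 785 ≤ 2201 < 11004 = q_3, so the answer is 22036/785.

22036/785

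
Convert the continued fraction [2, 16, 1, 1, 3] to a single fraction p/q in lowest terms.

239/116

Using pₖ = aₖpₖ₋₁ + pₖ₋₂ and qₖ = aₖqₖ₋₁ + qₖ₋₂:
  k=0: a=2, p=2, q=1
  k=1: a=16, p=33, q=16
  k=2: a=1, p=35, q=17
  k=3: a=1, p=68, q=33
  k=4: a=3, p=239, q=116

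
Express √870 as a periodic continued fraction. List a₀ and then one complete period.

a₀ = ⌊√870⌋ = 29.
With m₀=0, d₀=1 and mₖ₊₁ = dₖaₖ − mₖ, dₖ₊₁ = (n − mₖ₊₁²)/dₖ, aₖ₊₁ = ⌊(a₀+mₖ₊₁)/dₖ₊₁⌋:
  k=1: m=29, d=29, a=2
  k=2: m=29, d=1, a=58
d=1 and a=2a₀=58 at k=2, so the next step gives (m, d) = (29, 29) again — its k=1 value — and the period has length 2.

[29; 2, 58]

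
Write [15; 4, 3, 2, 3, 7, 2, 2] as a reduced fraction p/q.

60338/3961

Fold from the inside: start with 2/1.
  2 + 1/2 = 5/2
  7 + 2/5 = 37/5
  3 + 5/37 = 116/37
  2 + 37/116 = 269/116
  3 + 116/269 = 923/269
  4 + 269/923 = 3961/923
  15 + 923/3961 = 60338/3961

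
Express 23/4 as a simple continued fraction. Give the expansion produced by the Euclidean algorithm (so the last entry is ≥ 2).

[5; 1, 3]

23 = 5*4 + 3
4 = 1*3 + 1
3 = 3*1 + 0  (stop)
So 23/4 = [5; 1, 3].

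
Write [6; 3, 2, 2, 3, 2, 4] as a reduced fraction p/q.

Using pₖ = aₖpₖ₋₁ + pₖ₋₂ and qₖ = aₖqₖ₋₁ + qₖ₋₂:
  k=0: a=6, p=6, q=1
  k=1: a=3, p=19, q=3
  k=2: a=2, p=44, q=7
  k=3: a=2, p=107, q=17
  k=4: a=3, p=365, q=58
  k=5: a=2, p=837, q=133
  k=6: a=4, p=3713, q=590

3713/590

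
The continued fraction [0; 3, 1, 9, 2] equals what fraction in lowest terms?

21/82

Using pₖ = aₖpₖ₋₁ + pₖ₋₂ and qₖ = aₖqₖ₋₁ + qₖ₋₂:
  k=0: a=0, p=0, q=1
  k=1: a=3, p=1, q=3
  k=2: a=1, p=1, q=4
  k=3: a=9, p=10, q=39
  k=4: a=2, p=21, q=82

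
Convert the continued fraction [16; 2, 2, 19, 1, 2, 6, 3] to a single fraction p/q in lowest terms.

98822/6025

Using pₖ = aₖpₖ₋₁ + pₖ₋₂ and qₖ = aₖqₖ₋₁ + qₖ₋₂:
  k=0: a=16, p=16, q=1
  k=1: a=2, p=33, q=2
  k=2: a=2, p=82, q=5
  k=3: a=19, p=1591, q=97
  k=4: a=1, p=1673, q=102
  k=5: a=2, p=4937, q=301
  k=6: a=6, p=31295, q=1908
  k=7: a=3, p=98822, q=6025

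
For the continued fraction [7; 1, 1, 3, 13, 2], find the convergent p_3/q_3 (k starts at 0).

53/7

Using pₖ = aₖpₖ₋₁ + pₖ₋₂, qₖ = aₖqₖ₋₁ + qₖ₋₂ (with p₋₁=1, p₋₂=0, q₋₁=0, q₋₂=1):
  k=0: a=7, p=7, q=1
  k=1: a=1, p=8, q=1
  k=2: a=1, p=15, q=2
  k=3: a=3, p=53, q=7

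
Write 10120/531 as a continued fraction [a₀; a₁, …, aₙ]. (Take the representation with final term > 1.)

[19; 17, 7, 1, 3]

10120 = 19*531 + 31
531 = 17*31 + 4
31 = 7*4 + 3
4 = 1*3 + 1
3 = 3*1 + 0  (stop)
So 10120/531 = [19; 17, 7, 1, 3].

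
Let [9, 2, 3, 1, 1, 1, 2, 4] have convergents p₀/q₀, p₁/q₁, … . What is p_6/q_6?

Using pₖ = aₖpₖ₋₁ + pₖ₋₂, qₖ = aₖqₖ₋₁ + qₖ₋₂ (with p₋₁=1, p₋₂=0, q₋₁=0, q₋₂=1):
  k=0: a=9, p=9, q=1
  k=1: a=2, p=19, q=2
  k=2: a=3, p=66, q=7
  k=3: a=1, p=85, q=9
  k=4: a=1, p=151, q=16
  k=5: a=1, p=236, q=25
  k=6: a=2, p=623, q=66

623/66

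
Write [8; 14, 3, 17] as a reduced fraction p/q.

6012/745

Fold from the inside: start with 17/1.
  3 + 1/17 = 52/17
  14 + 17/52 = 745/52
  8 + 52/745 = 6012/745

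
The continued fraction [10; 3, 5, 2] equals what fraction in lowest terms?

Fold from the inside: start with 2/1.
  5 + 1/2 = 11/2
  3 + 2/11 = 35/11
  10 + 11/35 = 361/35

361/35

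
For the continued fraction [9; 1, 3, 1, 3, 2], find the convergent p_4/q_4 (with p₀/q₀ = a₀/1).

186/19

Using pₖ = aₖpₖ₋₁ + pₖ₋₂, qₖ = aₖqₖ₋₁ + qₖ₋₂ (with p₋₁=1, p₋₂=0, q₋₁=0, q₋₂=1):
  k=0: a=9, p=9, q=1
  k=1: a=1, p=10, q=1
  k=2: a=3, p=39, q=4
  k=3: a=1, p=49, q=5
  k=4: a=3, p=186, q=19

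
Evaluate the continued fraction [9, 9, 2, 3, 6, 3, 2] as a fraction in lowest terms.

Fold from the inside: start with 2/1.
  3 + 1/2 = 7/2
  6 + 2/7 = 44/7
  3 + 7/44 = 139/44
  2 + 44/139 = 322/139
  9 + 139/322 = 3037/322
  9 + 322/3037 = 27655/3037

27655/3037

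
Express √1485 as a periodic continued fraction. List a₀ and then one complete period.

[38; 1, 1, 6, 1, 1, 76]

a₀ = ⌊√1485⌋ = 38.
With m₀=0, d₀=1 and mₖ₊₁ = dₖaₖ − mₖ, dₖ₊₁ = (n − mₖ₊₁²)/dₖ, aₖ₊₁ = ⌊(a₀+mₖ₊₁)/dₖ₊₁⌋:
  k=1: m=38, d=41, a=1
  k=2: m=3, d=36, a=1
  k=3: m=33, d=11, a=6
  k=4: m=33, d=36, a=1
  k=5: m=3, d=41, a=1
  k=6: m=38, d=1, a=76
d=1 and a=2a₀=76 at k=6, so the next step gives (m, d) = (38, 41) again — its k=1 value — and the period has length 6.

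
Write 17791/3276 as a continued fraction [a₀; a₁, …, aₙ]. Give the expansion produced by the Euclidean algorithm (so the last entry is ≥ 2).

[5; 2, 3, 9, 3, 1, 3, 3]

17791 = 5×3276 + 1411
3276 = 2×1411 + 454
1411 = 3×454 + 49
454 = 9×49 + 13
49 = 3×13 + 10
13 = 1×10 + 3
10 = 3×3 + 1
3 = 3×1 + 0  (stop)
So 17791/3276 = [5; 2, 3, 9, 3, 1, 3, 3].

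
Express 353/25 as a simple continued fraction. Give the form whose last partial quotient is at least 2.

353 = 14·25 + 3
25 = 8·3 + 1
3 = 3·1 + 0  (stop)
So 353/25 = [14; 8, 3].

[14; 8, 3]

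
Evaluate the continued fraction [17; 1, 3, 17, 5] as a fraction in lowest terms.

Fold from the inside: start with 5/1.
  17 + 1/5 = 86/5
  3 + 5/86 = 263/86
  1 + 86/263 = 349/263
  17 + 263/349 = 6196/349

6196/349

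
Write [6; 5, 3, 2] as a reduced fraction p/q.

229/37

Fold from the inside: start with 2/1.
  3 + 1/2 = 7/2
  5 + 2/7 = 37/7
  6 + 7/37 = 229/37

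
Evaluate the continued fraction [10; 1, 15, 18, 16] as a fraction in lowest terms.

50751/4640

Fold from the inside: start with 16/1.
  18 + 1/16 = 289/16
  15 + 16/289 = 4351/289
  1 + 289/4351 = 4640/4351
  10 + 4351/4640 = 50751/4640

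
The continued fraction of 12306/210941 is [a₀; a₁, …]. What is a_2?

12306 = 0·210941 + 12306   →  a_0 = 0
210941 = 17·12306 + 1739   →  a_1 = 17
12306 = 7·1739 + 133   →  a_2 = 7

7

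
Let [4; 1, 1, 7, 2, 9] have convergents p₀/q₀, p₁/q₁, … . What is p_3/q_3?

68/15

Using pₖ = aₖpₖ₋₁ + pₖ₋₂, qₖ = aₖqₖ₋₁ + qₖ₋₂ (with p₋₁=1, p₋₂=0, q₋₁=0, q₋₂=1):
  k=0: a=4, p=4, q=1
  k=1: a=1, p=5, q=1
  k=2: a=1, p=9, q=2
  k=3: a=7, p=68, q=15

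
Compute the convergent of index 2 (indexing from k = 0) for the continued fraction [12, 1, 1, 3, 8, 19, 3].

25/2

Using pₖ = aₖpₖ₋₁ + pₖ₋₂, qₖ = aₖqₖ₋₁ + qₖ₋₂ (with p₋₁=1, p₋₂=0, q₋₁=0, q₋₂=1):
  k=0: a=12, p=12, q=1
  k=1: a=1, p=13, q=1
  k=2: a=1, p=25, q=2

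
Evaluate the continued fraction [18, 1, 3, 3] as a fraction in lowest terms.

Using pₖ = aₖpₖ₋₁ + pₖ₋₂ and qₖ = aₖqₖ₋₁ + qₖ₋₂:
  k=0: a=18, p=18, q=1
  k=1: a=1, p=19, q=1
  k=2: a=3, p=75, q=4
  k=3: a=3, p=244, q=13

244/13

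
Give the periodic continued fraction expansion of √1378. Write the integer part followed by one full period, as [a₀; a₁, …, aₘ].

[37; 8, 4, 4, 8, 74]

a₀ = ⌊√1378⌋ = 37.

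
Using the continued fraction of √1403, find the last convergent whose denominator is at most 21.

412/11

√1403 = [37; 2, 5, 3, 1, 3, 5, 2, 74, …] (period length 8).
Convergents:
  p_0/q_0 = 37/1
  p_1/q_1 = 75/2
  p_2/q_2 = 412/11
  p_3/q_3 = 1311/35
q_2 = 11 ≤ 21 < 35 = q_3, so the answer is 412/11.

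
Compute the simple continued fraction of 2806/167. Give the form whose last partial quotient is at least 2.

2806 = 16*167 + 134
167 = 1*134 + 33
134 = 4*33 + 2
33 = 16*2 + 1
2 = 2*1 + 0  (stop)
So 2806/167 = [16; 1, 4, 16, 2].

[16; 1, 4, 16, 2]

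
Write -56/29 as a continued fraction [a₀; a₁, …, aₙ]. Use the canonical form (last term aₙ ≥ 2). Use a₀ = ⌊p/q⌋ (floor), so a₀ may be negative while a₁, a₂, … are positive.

[-2; 14, 2]

-56 = -2×29 + 2
29 = 14×2 + 1
2 = 2×1 + 0  (stop)
So -56/29 = [-2; 14, 2].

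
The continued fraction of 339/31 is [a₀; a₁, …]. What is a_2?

339 = 10·31 + 29   →  a_0 = 10
31 = 1·29 + 2   →  a_1 = 1
29 = 14·2 + 1   →  a_2 = 14

14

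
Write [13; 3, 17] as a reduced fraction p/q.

Using pₖ = aₖpₖ₋₁ + pₖ₋₂ and qₖ = aₖqₖ₋₁ + qₖ₋₂:
  k=0: a=13, p=13, q=1
  k=1: a=3, p=40, q=3
  k=2: a=17, p=693, q=52

693/52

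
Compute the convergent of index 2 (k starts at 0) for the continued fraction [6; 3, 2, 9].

44/7

Using pₖ = aₖpₖ₋₁ + pₖ₋₂, qₖ = aₖqₖ₋₁ + qₖ₋₂ (with p₋₁=1, p₋₂=0, q₋₁=0, q₋₂=1):
  k=0: a=6, p=6, q=1
  k=1: a=3, p=19, q=3
  k=2: a=2, p=44, q=7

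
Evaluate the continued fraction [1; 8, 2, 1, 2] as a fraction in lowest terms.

Fold from the inside: start with 2/1.
  1 + 1/2 = 3/2
  2 + 2/3 = 8/3
  8 + 3/8 = 67/8
  1 + 8/67 = 75/67

75/67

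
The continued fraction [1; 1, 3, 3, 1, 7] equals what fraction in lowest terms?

233/132

Using pₖ = aₖpₖ₋₁ + pₖ₋₂ and qₖ = aₖqₖ₋₁ + qₖ₋₂:
  k=0: a=1, p=1, q=1
  k=1: a=1, p=2, q=1
  k=2: a=3, p=7, q=4
  k=3: a=3, p=23, q=13
  k=4: a=1, p=30, q=17
  k=5: a=7, p=233, q=132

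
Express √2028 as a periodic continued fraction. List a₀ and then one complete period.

a₀ = ⌊√2028⌋ = 45.

[45; 30, 90]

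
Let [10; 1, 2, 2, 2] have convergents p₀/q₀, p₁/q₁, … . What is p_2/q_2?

32/3

Using pₖ = aₖpₖ₋₁ + pₖ₋₂, qₖ = aₖqₖ₋₁ + qₖ₋₂ (with p₋₁=1, p₋₂=0, q₋₁=0, q₋₂=1):
  k=0: a=10, p=10, q=1
  k=1: a=1, p=11, q=1
  k=2: a=2, p=32, q=3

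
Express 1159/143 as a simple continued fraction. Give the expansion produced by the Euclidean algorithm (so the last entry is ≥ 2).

[8; 9, 1, 1, 7]

1159 = 8*143 + 15
143 = 9*15 + 8
15 = 1*8 + 7
8 = 1*7 + 1
7 = 7*1 + 0  (stop)
So 1159/143 = [8; 9, 1, 1, 7].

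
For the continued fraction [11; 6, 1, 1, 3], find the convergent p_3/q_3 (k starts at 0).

145/13

Using pₖ = aₖpₖ₋₁ + pₖ₋₂, qₖ = aₖqₖ₋₁ + qₖ₋₂ (with p₋₁=1, p₋₂=0, q₋₁=0, q₋₂=1):
  k=0: a=11, p=11, q=1
  k=1: a=6, p=67, q=6
  k=2: a=1, p=78, q=7
  k=3: a=1, p=145, q=13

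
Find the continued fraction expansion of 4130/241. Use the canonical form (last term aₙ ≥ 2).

4130 = 17*241 + 33
241 = 7*33 + 10
33 = 3*10 + 3
10 = 3*3 + 1
3 = 3*1 + 0  (stop)
So 4130/241 = [17; 7, 3, 3, 3].

[17; 7, 3, 3, 3]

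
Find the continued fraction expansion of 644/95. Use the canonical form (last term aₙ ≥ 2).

[6; 1, 3, 1, 1, 10]

644 = 6·95 + 74
95 = 1·74 + 21
74 = 3·21 + 11
21 = 1·11 + 10
11 = 1·10 + 1
10 = 10·1 + 0  (stop)
So 644/95 = [6; 1, 3, 1, 1, 10].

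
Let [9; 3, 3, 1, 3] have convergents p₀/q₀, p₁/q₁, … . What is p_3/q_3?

Using pₖ = aₖpₖ₋₁ + pₖ₋₂, qₖ = aₖqₖ₋₁ + qₖ₋₂ (with p₋₁=1, p₋₂=0, q₋₁=0, q₋₂=1):
  k=0: a=9, p=9, q=1
  k=1: a=3, p=28, q=3
  k=2: a=3, p=93, q=10
  k=3: a=1, p=121, q=13

121/13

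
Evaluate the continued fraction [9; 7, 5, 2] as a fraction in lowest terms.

Using pₖ = aₖpₖ₋₁ + pₖ₋₂ and qₖ = aₖqₖ₋₁ + qₖ₋₂:
  k=0: a=9, p=9, q=1
  k=1: a=7, p=64, q=7
  k=2: a=5, p=329, q=36
  k=3: a=2, p=722, q=79

722/79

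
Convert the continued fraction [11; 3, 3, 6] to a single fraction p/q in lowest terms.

Using pₖ = aₖpₖ₋₁ + pₖ₋₂ and qₖ = aₖqₖ₋₁ + qₖ₋₂:
  k=0: a=11, p=11, q=1
  k=1: a=3, p=34, q=3
  k=2: a=3, p=113, q=10
  k=3: a=6, p=712, q=63

712/63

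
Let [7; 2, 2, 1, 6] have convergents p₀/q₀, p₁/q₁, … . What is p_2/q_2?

37/5

Using pₖ = aₖpₖ₋₁ + pₖ₋₂, qₖ = aₖqₖ₋₁ + qₖ₋₂ (with p₋₁=1, p₋₂=0, q₋₁=0, q₋₂=1):
  k=0: a=7, p=7, q=1
  k=1: a=2, p=15, q=2
  k=2: a=2, p=37, q=5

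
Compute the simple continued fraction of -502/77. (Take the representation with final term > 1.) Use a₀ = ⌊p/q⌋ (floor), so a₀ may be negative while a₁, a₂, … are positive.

[-7; 2, 12, 3]

-502 = -7×77 + 37
77 = 2×37 + 3
37 = 12×3 + 1
3 = 3×1 + 0  (stop)
So -502/77 = [-7; 2, 12, 3].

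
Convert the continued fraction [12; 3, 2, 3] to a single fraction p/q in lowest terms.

Using pₖ = aₖpₖ₋₁ + pₖ₋₂ and qₖ = aₖqₖ₋₁ + qₖ₋₂:
  k=0: a=12, p=12, q=1
  k=1: a=3, p=37, q=3
  k=2: a=2, p=86, q=7
  k=3: a=3, p=295, q=24

295/24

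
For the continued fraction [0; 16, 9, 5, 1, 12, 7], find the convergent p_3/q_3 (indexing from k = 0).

46/741

Using pₖ = aₖpₖ₋₁ + pₖ₋₂, qₖ = aₖqₖ₋₁ + qₖ₋₂ (with p₋₁=1, p₋₂=0, q₋₁=0, q₋₂=1):
  k=0: a=0, p=0, q=1
  k=1: a=16, p=1, q=16
  k=2: a=9, p=9, q=145
  k=3: a=5, p=46, q=741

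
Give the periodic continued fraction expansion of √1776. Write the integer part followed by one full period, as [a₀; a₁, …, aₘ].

[42; 7, 84]

a₀ = ⌊√1776⌋ = 42.
With m₀=0, d₀=1 and mₖ₊₁ = dₖaₖ − mₖ, dₖ₊₁ = (n − mₖ₊₁²)/dₖ, aₖ₊₁ = ⌊(a₀+mₖ₊₁)/dₖ₊₁⌋:
  k=1: m=42, d=12, a=7
  k=2: m=42, d=1, a=84
d=1 and a=2a₀=84 at k=2, so the next step gives (m, d) = (42, 12) again — its k=1 value — and the period has length 2.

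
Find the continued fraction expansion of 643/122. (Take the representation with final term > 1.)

[5; 3, 1, 2, 3, 3]

643 = 5*122 + 33
122 = 3*33 + 23
33 = 1*23 + 10
23 = 2*10 + 3
10 = 3*3 + 1
3 = 3*1 + 0  (stop)
So 643/122 = [5; 3, 1, 2, 3, 3].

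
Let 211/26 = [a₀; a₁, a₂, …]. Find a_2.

1

211 = 8·26 + 3   →  a_0 = 8
26 = 8·3 + 2   →  a_1 = 8
3 = 1·2 + 1   →  a_2 = 1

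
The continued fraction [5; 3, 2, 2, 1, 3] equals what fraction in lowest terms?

Fold from the inside: start with 3/1.
  1 + 1/3 = 4/3
  2 + 3/4 = 11/4
  2 + 4/11 = 26/11
  3 + 11/26 = 89/26
  5 + 26/89 = 471/89

471/89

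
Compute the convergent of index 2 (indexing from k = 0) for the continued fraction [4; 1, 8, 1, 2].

44/9

Using pₖ = aₖpₖ₋₁ + pₖ₋₂, qₖ = aₖqₖ₋₁ + qₖ₋₂ (with p₋₁=1, p₋₂=0, q₋₁=0, q₋₂=1):
  k=0: a=4, p=4, q=1
  k=1: a=1, p=5, q=1
  k=2: a=8, p=44, q=9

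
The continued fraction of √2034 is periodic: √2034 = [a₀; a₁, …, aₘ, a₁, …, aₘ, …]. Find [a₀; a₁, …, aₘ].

[45; 10, 90]

a₀ = ⌊√2034⌋ = 45.
With m₀=0, d₀=1 and mₖ₊₁ = dₖaₖ − mₖ, dₖ₊₁ = (n − mₖ₊₁²)/dₖ, aₖ₊₁ = ⌊(a₀+mₖ₊₁)/dₖ₊₁⌋:
  k=1: m=45, d=9, a=10
  k=2: m=45, d=1, a=90
d=1 and a=2a₀=90 at k=2, so the next step gives (m, d) = (45, 9) again — its k=1 value — and the period has length 2.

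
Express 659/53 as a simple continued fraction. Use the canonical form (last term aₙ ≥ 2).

[12; 2, 3, 3, 2]

659 = 12·53 + 23
53 = 2·23 + 7
23 = 3·7 + 2
7 = 3·2 + 1
2 = 2·1 + 0  (stop)
So 659/53 = [12; 2, 3, 3, 2].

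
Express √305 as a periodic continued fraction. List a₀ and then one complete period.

a₀ = ⌊√305⌋ = 17.
With m₀=0, d₀=1 and mₖ₊₁ = dₖaₖ − mₖ, dₖ₊₁ = (n − mₖ₊₁²)/dₖ, aₖ₊₁ = ⌊(a₀+mₖ₊₁)/dₖ₊₁⌋:
  k=1: m=17, d=16, a=2
  k=2: m=15, d=5, a=6
  k=3: m=15, d=16, a=2
  k=4: m=17, d=1, a=34
d=1 and a=2a₀=34 at k=4, so the next step gives (m, d) = (17, 16) again — its k=1 value — and the period has length 4.

[17; 2, 6, 2, 34]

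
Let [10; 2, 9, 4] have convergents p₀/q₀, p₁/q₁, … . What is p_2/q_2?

Using pₖ = aₖpₖ₋₁ + pₖ₋₂, qₖ = aₖqₖ₋₁ + qₖ₋₂ (with p₋₁=1, p₋₂=0, q₋₁=0, q₋₂=1):
  k=0: a=10, p=10, q=1
  k=1: a=2, p=21, q=2
  k=2: a=9, p=199, q=19

199/19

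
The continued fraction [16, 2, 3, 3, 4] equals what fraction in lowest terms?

Fold from the inside: start with 4/1.
  3 + 1/4 = 13/4
  3 + 4/13 = 43/13
  2 + 13/43 = 99/43
  16 + 43/99 = 1627/99

1627/99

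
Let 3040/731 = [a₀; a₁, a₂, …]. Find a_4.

5

3040 = 4·731 + 116   →  a_0 = 4
731 = 6·116 + 35   →  a_1 = 6
116 = 3·35 + 11   →  a_2 = 3
35 = 3·11 + 2   →  a_3 = 3
11 = 5·2 + 1   →  a_4 = 5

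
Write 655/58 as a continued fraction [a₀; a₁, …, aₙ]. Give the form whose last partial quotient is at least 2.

655 = 11*58 + 17
58 = 3*17 + 7
17 = 2*7 + 3
7 = 2*3 + 1
3 = 3*1 + 0  (stop)
So 655/58 = [11; 3, 2, 2, 3].

[11; 3, 2, 2, 3]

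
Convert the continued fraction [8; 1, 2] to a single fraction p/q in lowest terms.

Using pₖ = aₖpₖ₋₁ + pₖ₋₂ and qₖ = aₖqₖ₋₁ + qₖ₋₂:
  k=0: a=8, p=8, q=1
  k=1: a=1, p=9, q=1
  k=2: a=2, p=26, q=3

26/3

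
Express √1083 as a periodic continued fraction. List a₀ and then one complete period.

[32; 1, 9, 1, 64]

a₀ = ⌊√1083⌋ = 32.
With m₀=0, d₀=1 and mₖ₊₁ = dₖaₖ − mₖ, dₖ₊₁ = (n − mₖ₊₁²)/dₖ, aₖ₊₁ = ⌊(a₀+mₖ₊₁)/dₖ₊₁⌋:
  k=1: m=32, d=59, a=1
  k=2: m=27, d=6, a=9
  k=3: m=27, d=59, a=1
  k=4: m=32, d=1, a=64
d=1 and a=2a₀=64 at k=4, so the next step gives (m, d) = (32, 59) again — its k=1 value — and the period has length 4.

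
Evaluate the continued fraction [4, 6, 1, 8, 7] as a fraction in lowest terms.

Using pₖ = aₖpₖ₋₁ + pₖ₋₂ and qₖ = aₖqₖ₋₁ + qₖ₋₂:
  k=0: a=4, p=4, q=1
  k=1: a=6, p=25, q=6
  k=2: a=1, p=29, q=7
  k=3: a=8, p=257, q=62
  k=4: a=7, p=1828, q=441

1828/441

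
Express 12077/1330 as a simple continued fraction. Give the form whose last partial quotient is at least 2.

12077 = 9×1330 + 107
1330 = 12×107 + 46
107 = 2×46 + 15
46 = 3×15 + 1
15 = 15×1 + 0  (stop)
So 12077/1330 = [9; 12, 2, 3, 15].

[9; 12, 2, 3, 15]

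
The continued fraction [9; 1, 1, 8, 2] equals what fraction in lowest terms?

343/36

Fold from the inside: start with 2/1.
  8 + 1/2 = 17/2
  1 + 2/17 = 19/17
  1 + 17/19 = 36/19
  9 + 19/36 = 343/36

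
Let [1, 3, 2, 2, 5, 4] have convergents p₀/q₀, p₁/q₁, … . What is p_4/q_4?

119/92

Using pₖ = aₖpₖ₋₁ + pₖ₋₂, qₖ = aₖqₖ₋₁ + qₖ₋₂ (with p₋₁=1, p₋₂=0, q₋₁=0, q₋₂=1):
  k=0: a=1, p=1, q=1
  k=1: a=3, p=4, q=3
  k=2: a=2, p=9, q=7
  k=3: a=2, p=22, q=17
  k=4: a=5, p=119, q=92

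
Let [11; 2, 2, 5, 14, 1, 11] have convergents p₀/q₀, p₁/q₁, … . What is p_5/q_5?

Using pₖ = aₖpₖ₋₁ + pₖ₋₂, qₖ = aₖqₖ₋₁ + qₖ₋₂ (with p₋₁=1, p₋₂=0, q₋₁=0, q₋₂=1):
  k=0: a=11, p=11, q=1
  k=1: a=2, p=23, q=2
  k=2: a=2, p=57, q=5
  k=3: a=5, p=308, q=27
  k=4: a=14, p=4369, q=383
  k=5: a=1, p=4677, q=410

4677/410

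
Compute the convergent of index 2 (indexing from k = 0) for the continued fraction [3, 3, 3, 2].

Using pₖ = aₖpₖ₋₁ + pₖ₋₂, qₖ = aₖqₖ₋₁ + qₖ₋₂ (with p₋₁=1, p₋₂=0, q₋₁=0, q₋₂=1):
  k=0: a=3, p=3, q=1
  k=1: a=3, p=10, q=3
  k=2: a=3, p=33, q=10

33/10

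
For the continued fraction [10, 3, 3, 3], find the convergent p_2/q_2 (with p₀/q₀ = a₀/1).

Using pₖ = aₖpₖ₋₁ + pₖ₋₂, qₖ = aₖqₖ₋₁ + qₖ₋₂ (with p₋₁=1, p₋₂=0, q₋₁=0, q₋₂=1):
  k=0: a=10, p=10, q=1
  k=1: a=3, p=31, q=3
  k=2: a=3, p=103, q=10

103/10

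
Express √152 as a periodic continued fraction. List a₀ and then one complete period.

a₀ = ⌊√152⌋ = 12.

[12; 3, 24]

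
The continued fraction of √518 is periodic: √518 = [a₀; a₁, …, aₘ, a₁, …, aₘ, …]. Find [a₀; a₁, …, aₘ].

a₀ = ⌊√518⌋ = 22.
With m₀=0, d₀=1 and mₖ₊₁ = dₖaₖ − mₖ, dₖ₊₁ = (n − mₖ₊₁²)/dₖ, aₖ₊₁ = ⌊(a₀+mₖ₊₁)/dₖ₊₁⌋:
  k=1: m=22, d=34, a=1
  k=2: m=12, d=11, a=3
  k=3: m=21, d=7, a=6
  k=4: m=21, d=11, a=3
  k=5: m=12, d=34, a=1
  k=6: m=22, d=1, a=44
d=1 and a=2a₀=44 at k=6, so the next step gives (m, d) = (22, 34) again — its k=1 value — and the period has length 6.

[22; 1, 3, 6, 3, 1, 44]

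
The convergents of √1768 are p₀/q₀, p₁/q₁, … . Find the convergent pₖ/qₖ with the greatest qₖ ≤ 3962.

√1768 = [42; 21, 84, …] (period length 2).
Convergents:
  p_0/q_0 = 42/1
  p_1/q_1 = 883/21
  p_2/q_2 = 74214/1765
  p_3/q_3 = 1559377/37086
q_2 = 1765 ≤ 3962 < 37086 = q_3, so the answer is 74214/1765.

74214/1765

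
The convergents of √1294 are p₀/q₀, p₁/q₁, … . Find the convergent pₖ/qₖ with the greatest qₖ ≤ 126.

√1294 = [35; 1, 34, 1, 70, …] (period length 4).
Convergents:
  p_0/q_0 = 35/1
  p_1/q_1 = 36/1
  p_2/q_2 = 1259/35
  p_3/q_3 = 1295/36
  p_4/q_4 = 91909/2555
q_3 = 36 ≤ 126 < 2555 = q_4, so the answer is 1295/36.

1295/36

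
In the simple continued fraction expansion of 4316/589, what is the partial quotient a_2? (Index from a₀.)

4316 = 7·589 + 193   →  a_0 = 7
589 = 3·193 + 10   →  a_1 = 3
193 = 19·10 + 3   →  a_2 = 19

19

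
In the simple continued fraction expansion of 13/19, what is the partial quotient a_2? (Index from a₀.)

2

13 = 0·19 + 13   →  a_0 = 0
19 = 1·13 + 6   →  a_1 = 1
13 = 2·6 + 1   →  a_2 = 2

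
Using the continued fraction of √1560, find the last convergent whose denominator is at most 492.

12481/316

√1560 = [39; 2, 78, …] (period length 2).
Convergents:
  p_0/q_0 = 39/1
  p_1/q_1 = 79/2
  p_2/q_2 = 6201/157
  p_3/q_3 = 12481/316
  p_4/q_4 = 979719/24805
q_3 = 316 ≤ 492 < 24805 = q_4, so the answer is 12481/316.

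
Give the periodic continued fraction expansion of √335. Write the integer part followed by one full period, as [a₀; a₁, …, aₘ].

[18; 3, 3, 3, 36]

a₀ = ⌊√335⌋ = 18.
With m₀=0, d₀=1 and mₖ₊₁ = dₖaₖ − mₖ, dₖ₊₁ = (n − mₖ₊₁²)/dₖ, aₖ₊₁ = ⌊(a₀+mₖ₊₁)/dₖ₊₁⌋:
  k=1: m=18, d=11, a=3
  k=2: m=15, d=10, a=3
  k=3: m=15, d=11, a=3
  k=4: m=18, d=1, a=36
d=1 and a=2a₀=36 at k=4, so the next step gives (m, d) = (18, 11) again — its k=1 value — and the period has length 4.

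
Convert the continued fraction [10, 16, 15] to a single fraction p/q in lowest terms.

2425/241

Fold from the inside: start with 15/1.
  16 + 1/15 = 241/15
  10 + 15/241 = 2425/241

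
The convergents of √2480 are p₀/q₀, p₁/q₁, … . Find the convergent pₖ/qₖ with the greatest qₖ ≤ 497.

√2480 = [49; 1, 3, 1, 98, …] (period length 4).
Convergents:
  p_0/q_0 = 49/1
  p_1/q_1 = 50/1
  p_2/q_2 = 199/4
  p_3/q_3 = 249/5
  p_4/q_4 = 24601/494
  p_5/q_5 = 24850/499
q_4 = 494 ≤ 497 < 499 = q_5, so the answer is 24601/494.

24601/494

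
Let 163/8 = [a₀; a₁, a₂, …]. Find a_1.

2

163 = 20·8 + 3   →  a_0 = 20
8 = 2·3 + 2   →  a_1 = 2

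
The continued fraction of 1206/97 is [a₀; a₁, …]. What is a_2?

1206 = 12·97 + 42   →  a_0 = 12
97 = 2·42 + 13   →  a_1 = 2
42 = 3·13 + 3   →  a_2 = 3

3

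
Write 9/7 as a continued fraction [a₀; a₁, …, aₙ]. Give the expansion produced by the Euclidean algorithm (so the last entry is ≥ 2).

[1; 3, 2]

9 = 1*7 + 2
7 = 3*2 + 1
2 = 2*1 + 0  (stop)
So 9/7 = [1; 3, 2].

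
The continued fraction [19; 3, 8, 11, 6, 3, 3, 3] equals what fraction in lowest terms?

Using pₖ = aₖpₖ₋₁ + pₖ₋₂ and qₖ = aₖqₖ₋₁ + qₖ₋₂:
  k=0: a=19, p=19, q=1
  k=1: a=3, p=58, q=3
  k=2: a=8, p=483, q=25
  k=3: a=11, p=5371, q=278
  k=4: a=6, p=32709, q=1693
  k=5: a=3, p=103498, q=5357
  k=6: a=3, p=343203, q=17764
  k=7: a=3, p=1133107, q=58649

1133107/58649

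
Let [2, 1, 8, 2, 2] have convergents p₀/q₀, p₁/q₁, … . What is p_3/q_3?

55/19

Using pₖ = aₖpₖ₋₁ + pₖ₋₂, qₖ = aₖqₖ₋₁ + qₖ₋₂ (with p₋₁=1, p₋₂=0, q₋₁=0, q₋₂=1):
  k=0: a=2, p=2, q=1
  k=1: a=1, p=3, q=1
  k=2: a=8, p=26, q=9
  k=3: a=2, p=55, q=19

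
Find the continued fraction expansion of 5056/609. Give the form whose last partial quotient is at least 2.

[8; 3, 3, 4, 2, 1, 1, 2]

5056 = 8×609 + 184
609 = 3×184 + 57
184 = 3×57 + 13
57 = 4×13 + 5
13 = 2×5 + 3
5 = 1×3 + 2
3 = 1×2 + 1
2 = 2×1 + 0  (stop)
So 5056/609 = [8; 3, 3, 4, 2, 1, 1, 2].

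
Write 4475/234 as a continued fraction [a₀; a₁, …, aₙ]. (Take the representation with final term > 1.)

4475 = 19·234 + 29
234 = 8·29 + 2
29 = 14·2 + 1
2 = 2·1 + 0  (stop)
So 4475/234 = [19; 8, 14, 2].

[19; 8, 14, 2]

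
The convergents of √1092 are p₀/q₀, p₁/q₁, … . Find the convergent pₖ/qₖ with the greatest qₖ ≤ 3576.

√1092 = [33; 22, 66, …] (period length 2).
Convergents:
  p_0/q_0 = 33/1
  p_1/q_1 = 727/22
  p_2/q_2 = 48015/1453
  p_3/q_3 = 1057057/31988
q_2 = 1453 ≤ 3576 < 31988 = q_3, so the answer is 48015/1453.

48015/1453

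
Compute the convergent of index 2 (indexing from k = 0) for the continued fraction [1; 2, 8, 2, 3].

25/17

Using pₖ = aₖpₖ₋₁ + pₖ₋₂, qₖ = aₖqₖ₋₁ + qₖ₋₂ (with p₋₁=1, p₋₂=0, q₋₁=0, q₋₂=1):
  k=0: a=1, p=1, q=1
  k=1: a=2, p=3, q=2
  k=2: a=8, p=25, q=17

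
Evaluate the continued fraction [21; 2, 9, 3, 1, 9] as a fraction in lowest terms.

Using pₖ = aₖpₖ₋₁ + pₖ₋₂ and qₖ = aₖqₖ₋₁ + qₖ₋₂:
  k=0: a=21, p=21, q=1
  k=1: a=2, p=43, q=2
  k=2: a=9, p=408, q=19
  k=3: a=3, p=1267, q=59
  k=4: a=1, p=1675, q=78
  k=5: a=9, p=16342, q=761

16342/761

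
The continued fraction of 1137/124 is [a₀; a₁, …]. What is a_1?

1137 = 9·124 + 21   →  a_0 = 9
124 = 5·21 + 19   →  a_1 = 5

5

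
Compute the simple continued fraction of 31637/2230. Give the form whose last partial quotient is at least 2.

31637 = 14×2230 + 417
2230 = 5×417 + 145
417 = 2×145 + 127
145 = 1×127 + 18
127 = 7×18 + 1
18 = 18×1 + 0  (stop)
So 31637/2230 = [14; 5, 2, 1, 7, 18].

[14; 5, 2, 1, 7, 18]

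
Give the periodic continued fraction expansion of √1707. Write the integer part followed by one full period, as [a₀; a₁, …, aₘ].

a₀ = ⌊√1707⌋ = 41.
With m₀=0, d₀=1 and mₖ₊₁ = dₖaₖ − mₖ, dₖ₊₁ = (n − mₖ₊₁²)/dₖ, aₖ₊₁ = ⌊(a₀+mₖ₊₁)/dₖ₊₁⌋:
  k=1: m=41, d=26, a=3
  k=2: m=37, d=13, a=6
  k=3: m=41, d=2, a=41
  k=4: m=41, d=13, a=6
  k=5: m=37, d=26, a=3
  k=6: m=41, d=1, a=82
d=1 and a=2a₀=82 at k=6, so the next step gives (m, d) = (41, 26) again — its k=1 value — and the period has length 6.

[41; 3, 6, 41, 6, 3, 82]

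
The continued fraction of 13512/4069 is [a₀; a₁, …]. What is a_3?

13512 = 3·4069 + 1305   →  a_0 = 3
4069 = 3·1305 + 154   →  a_1 = 3
1305 = 8·154 + 73   →  a_2 = 8
154 = 2·73 + 8   →  a_3 = 2

2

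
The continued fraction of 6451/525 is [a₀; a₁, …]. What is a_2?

6451 = 12·525 + 151   →  a_0 = 12
525 = 3·151 + 72   →  a_1 = 3
151 = 2·72 + 7   →  a_2 = 2

2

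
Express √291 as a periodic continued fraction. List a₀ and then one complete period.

a₀ = ⌊√291⌋ = 17.

[17; 17, 34]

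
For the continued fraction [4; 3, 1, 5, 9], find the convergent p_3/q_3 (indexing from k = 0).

Using pₖ = aₖpₖ₋₁ + pₖ₋₂, qₖ = aₖqₖ₋₁ + qₖ₋₂ (with p₋₁=1, p₋₂=0, q₋₁=0, q₋₂=1):
  k=0: a=4, p=4, q=1
  k=1: a=3, p=13, q=3
  k=2: a=1, p=17, q=4
  k=3: a=5, p=98, q=23

98/23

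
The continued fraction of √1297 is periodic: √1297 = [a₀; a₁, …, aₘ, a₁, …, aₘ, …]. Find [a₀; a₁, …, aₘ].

a₀ = ⌊√1297⌋ = 36.
With m₀=0, d₀=1 and mₖ₊₁ = dₖaₖ − mₖ, dₖ₊₁ = (n − mₖ₊₁²)/dₖ, aₖ₊₁ = ⌊(a₀+mₖ₊₁)/dₖ₊₁⌋:
  k=1: m=36, d=1, a=72
d=1 and a=2a₀=72 at k=1, so the next step gives (m, d) = (36, 1) again — its k=1 value — and the period has length 1.

[36; 72]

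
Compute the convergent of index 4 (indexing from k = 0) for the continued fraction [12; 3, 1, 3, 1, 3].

Using pₖ = aₖpₖ₋₁ + pₖ₋₂, qₖ = aₖqₖ₋₁ + qₖ₋₂ (with p₋₁=1, p₋₂=0, q₋₁=0, q₋₂=1):
  k=0: a=12, p=12, q=1
  k=1: a=3, p=37, q=3
  k=2: a=1, p=49, q=4
  k=3: a=3, p=184, q=15
  k=4: a=1, p=233, q=19

233/19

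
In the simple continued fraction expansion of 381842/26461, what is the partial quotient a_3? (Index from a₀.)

11

381842 = 14·26461 + 11388   →  a_0 = 14
26461 = 2·11388 + 3685   →  a_1 = 2
11388 = 3·3685 + 333   →  a_2 = 3
3685 = 11·333 + 22   →  a_3 = 11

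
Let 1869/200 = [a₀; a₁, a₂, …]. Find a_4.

1869 = 9·200 + 69   →  a_0 = 9
200 = 2·69 + 62   →  a_1 = 2
69 = 1·62 + 7   →  a_2 = 1
62 = 8·7 + 6   →  a_3 = 8
7 = 1·6 + 1   →  a_4 = 1

1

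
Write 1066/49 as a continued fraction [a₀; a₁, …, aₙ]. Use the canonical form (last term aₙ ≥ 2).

1066 = 21*49 + 37
49 = 1*37 + 12
37 = 3*12 + 1
12 = 12*1 + 0  (stop)
So 1066/49 = [21; 1, 3, 12].

[21; 1, 3, 12]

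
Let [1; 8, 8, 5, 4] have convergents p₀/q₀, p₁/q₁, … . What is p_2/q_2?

Using pₖ = aₖpₖ₋₁ + pₖ₋₂, qₖ = aₖqₖ₋₁ + qₖ₋₂ (with p₋₁=1, p₋₂=0, q₋₁=0, q₋₂=1):
  k=0: a=1, p=1, q=1
  k=1: a=8, p=9, q=8
  k=2: a=8, p=73, q=65

73/65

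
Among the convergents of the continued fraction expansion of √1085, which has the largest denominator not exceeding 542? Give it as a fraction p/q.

√1085 = [32; 1, 15, 2, 15, 1, 64, …] (period length 6).
Convergents:
  p_0/q_0 = 32/1
  p_1/q_1 = 33/1
  p_2/q_2 = 527/16
  p_3/q_3 = 1087/33
  p_4/q_4 = 16832/511
  p_5/q_5 = 17919/544
q_4 = 511 ≤ 542 < 544 = q_5, so the answer is 16832/511.

16832/511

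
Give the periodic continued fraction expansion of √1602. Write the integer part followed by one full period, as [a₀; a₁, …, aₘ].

a₀ = ⌊√1602⌋ = 40.

[40; 40, 80]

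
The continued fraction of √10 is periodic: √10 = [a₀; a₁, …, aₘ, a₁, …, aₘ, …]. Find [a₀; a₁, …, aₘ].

a₀ = ⌊√10⌋ = 3.
With m₀=0, d₀=1 and mₖ₊₁ = dₖaₖ − mₖ, dₖ₊₁ = (n − mₖ₊₁²)/dₖ, aₖ₊₁ = ⌊(a₀+mₖ₊₁)/dₖ₊₁⌋:
  k=1: m=3, d=1, a=6
d=1 and a=2a₀=6 at k=1, so the next step gives (m, d) = (3, 1) again — its k=1 value — and the period has length 1.

[3; 6]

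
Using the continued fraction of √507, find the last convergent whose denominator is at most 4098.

61493/2731

√507 = [22; 1, 1, 14, 1, 1, 44, …] (period length 6).
Convergents:
  p_0/q_0 = 22/1
  p_1/q_1 = 23/1
  p_2/q_2 = 45/2
  p_3/q_3 = 653/29
  p_4/q_4 = 698/31
  p_5/q_5 = 1351/60
  p_6/q_6 = 60142/2671
  p_7/q_7 = 61493/2731
  p_8/q_8 = 121635/5402
q_7 = 2731 ≤ 4098 < 5402 = q_8, so the answer is 61493/2731.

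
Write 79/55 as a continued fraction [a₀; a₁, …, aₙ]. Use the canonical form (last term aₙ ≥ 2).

[1; 2, 3, 2, 3]

79 = 1*55 + 24
55 = 2*24 + 7
24 = 3*7 + 3
7 = 2*3 + 1
3 = 3*1 + 0  (stop)
So 79/55 = [1; 2, 3, 2, 3].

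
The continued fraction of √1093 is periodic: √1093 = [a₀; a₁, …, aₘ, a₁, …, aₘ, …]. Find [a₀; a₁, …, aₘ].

a₀ = ⌊√1093⌋ = 33.

[33; 16, 1, 1, 16, 66]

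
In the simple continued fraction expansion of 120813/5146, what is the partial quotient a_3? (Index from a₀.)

2

120813 = 23·5146 + 2455   →  a_0 = 23
5146 = 2·2455 + 236   →  a_1 = 2
2455 = 10·236 + 95   →  a_2 = 10
236 = 2·95 + 46   →  a_3 = 2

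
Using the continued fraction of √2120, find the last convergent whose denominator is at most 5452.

√2120 = [46; 23, 92, …] (period length 2).
Convergents:
  p_0/q_0 = 46/1
  p_1/q_1 = 1059/23
  p_2/q_2 = 97474/2117
  p_3/q_3 = 2242961/48714
q_2 = 2117 ≤ 5452 < 48714 = q_3, so the answer is 97474/2117.

97474/2117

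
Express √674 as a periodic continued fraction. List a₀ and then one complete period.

a₀ = ⌊√674⌋ = 25.
With m₀=0, d₀=1 and mₖ₊₁ = dₖaₖ − mₖ, dₖ₊₁ = (n − mₖ₊₁²)/dₖ, aₖ₊₁ = ⌊(a₀+mₖ₊₁)/dₖ₊₁⌋:
  k=1: m=25, d=49, a=1
  k=2: m=24, d=2, a=24
  k=3: m=24, d=49, a=1
  k=4: m=25, d=1, a=50
d=1 and a=2a₀=50 at k=4, so the next step gives (m, d) = (25, 49) again — its k=1 value — and the period has length 4.

[25; 1, 24, 1, 50]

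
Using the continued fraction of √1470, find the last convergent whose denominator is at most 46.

√1470 = [38; 2, 1, 14, 1, 2, 76, …] (period length 6).
Convergents:
  p_0/q_0 = 38/1
  p_1/q_1 = 77/2
  p_2/q_2 = 115/3
  p_3/q_3 = 1687/44
  p_4/q_4 = 1802/47
q_3 = 44 ≤ 46 < 47 = q_4, so the answer is 1687/44.

1687/44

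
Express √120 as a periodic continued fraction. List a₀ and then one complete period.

a₀ = ⌊√120⌋ = 10.
With m₀=0, d₀=1 and mₖ₊₁ = dₖaₖ − mₖ, dₖ₊₁ = (n − mₖ₊₁²)/dₖ, aₖ₊₁ = ⌊(a₀+mₖ₊₁)/dₖ₊₁⌋:
  k=1: m=10, d=20, a=1
  k=2: m=10, d=1, a=20
d=1 and a=2a₀=20 at k=2, so the next step gives (m, d) = (10, 20) again — its k=1 value — and the period has length 2.

[10; 1, 20]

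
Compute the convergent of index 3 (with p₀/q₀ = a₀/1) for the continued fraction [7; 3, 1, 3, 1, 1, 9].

Using pₖ = aₖpₖ₋₁ + pₖ₋₂, qₖ = aₖqₖ₋₁ + qₖ₋₂ (with p₋₁=1, p₋₂=0, q₋₁=0, q₋₂=1):
  k=0: a=7, p=7, q=1
  k=1: a=3, p=22, q=3
  k=2: a=1, p=29, q=4
  k=3: a=3, p=109, q=15

109/15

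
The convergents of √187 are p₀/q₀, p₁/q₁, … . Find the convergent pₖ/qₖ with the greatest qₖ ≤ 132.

1682/123

√187 = [13; 1, 2, 13, 2, 1, 26, …] (period length 6).
Convergents:
  p_0/q_0 = 13/1
  p_1/q_1 = 14/1
  p_2/q_2 = 41/3
  p_3/q_3 = 547/40
  p_4/q_4 = 1135/83
  p_5/q_5 = 1682/123
  p_6/q_6 = 44867/3281
q_5 = 123 ≤ 132 < 3281 = q_6, so the answer is 1682/123.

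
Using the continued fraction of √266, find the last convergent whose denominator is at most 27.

212/13

√266 = [16; 3, 4, 3, 32, …] (period length 4).
Convergents:
  p_0/q_0 = 16/1
  p_1/q_1 = 49/3
  p_2/q_2 = 212/13
  p_3/q_3 = 685/42
q_2 = 13 ≤ 27 < 42 = q_3, so the answer is 212/13.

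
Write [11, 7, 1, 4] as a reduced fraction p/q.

434/39

Using pₖ = aₖpₖ₋₁ + pₖ₋₂ and qₖ = aₖqₖ₋₁ + qₖ₋₂:
  k=0: a=11, p=11, q=1
  k=1: a=7, p=78, q=7
  k=2: a=1, p=89, q=8
  k=3: a=4, p=434, q=39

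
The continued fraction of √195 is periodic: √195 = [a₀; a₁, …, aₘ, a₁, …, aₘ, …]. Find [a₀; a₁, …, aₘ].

a₀ = ⌊√195⌋ = 13.

[13; 1, 26]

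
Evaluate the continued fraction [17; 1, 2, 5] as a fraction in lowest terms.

283/16

Fold from the inside: start with 5/1.
  2 + 1/5 = 11/5
  1 + 5/11 = 16/11
  17 + 11/16 = 283/16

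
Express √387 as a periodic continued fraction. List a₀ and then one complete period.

[19; 1, 2, 19, 2, 1, 38]

a₀ = ⌊√387⌋ = 19.
With m₀=0, d₀=1 and mₖ₊₁ = dₖaₖ − mₖ, dₖ₊₁ = (n − mₖ₊₁²)/dₖ, aₖ₊₁ = ⌊(a₀+mₖ₊₁)/dₖ₊₁⌋:
  k=1: m=19, d=26, a=1
  k=2: m=7, d=13, a=2
  k=3: m=19, d=2, a=19
  k=4: m=19, d=13, a=2
  k=5: m=7, d=26, a=1
  k=6: m=19, d=1, a=38
d=1 and a=2a₀=38 at k=6, so the next step gives (m, d) = (19, 26) again — its k=1 value — and the period has length 6.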